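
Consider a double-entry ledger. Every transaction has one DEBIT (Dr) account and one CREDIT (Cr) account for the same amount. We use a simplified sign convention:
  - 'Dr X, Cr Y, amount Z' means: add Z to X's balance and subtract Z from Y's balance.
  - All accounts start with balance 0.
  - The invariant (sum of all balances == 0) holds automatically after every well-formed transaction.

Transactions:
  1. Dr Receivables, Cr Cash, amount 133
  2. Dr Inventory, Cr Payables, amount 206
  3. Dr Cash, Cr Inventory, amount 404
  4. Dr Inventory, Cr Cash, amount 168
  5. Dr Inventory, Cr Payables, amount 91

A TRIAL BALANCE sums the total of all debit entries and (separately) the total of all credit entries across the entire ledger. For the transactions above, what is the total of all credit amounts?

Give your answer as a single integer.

Answer: 1002

Derivation:
Txn 1: credit+=133
Txn 2: credit+=206
Txn 3: credit+=404
Txn 4: credit+=168
Txn 5: credit+=91
Total credits = 1002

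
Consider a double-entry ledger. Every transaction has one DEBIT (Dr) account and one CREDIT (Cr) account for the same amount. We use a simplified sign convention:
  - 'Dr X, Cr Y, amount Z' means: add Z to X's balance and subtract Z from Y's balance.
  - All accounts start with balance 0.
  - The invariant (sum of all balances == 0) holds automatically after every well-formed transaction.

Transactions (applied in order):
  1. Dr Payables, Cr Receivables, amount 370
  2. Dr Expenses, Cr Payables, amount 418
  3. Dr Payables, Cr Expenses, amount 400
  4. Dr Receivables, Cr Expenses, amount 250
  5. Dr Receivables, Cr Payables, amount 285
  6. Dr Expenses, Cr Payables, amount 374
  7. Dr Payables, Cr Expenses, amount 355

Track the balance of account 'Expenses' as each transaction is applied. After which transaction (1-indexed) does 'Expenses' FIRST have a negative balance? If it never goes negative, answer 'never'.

Answer: 4

Derivation:
After txn 1: Expenses=0
After txn 2: Expenses=418
After txn 3: Expenses=18
After txn 4: Expenses=-232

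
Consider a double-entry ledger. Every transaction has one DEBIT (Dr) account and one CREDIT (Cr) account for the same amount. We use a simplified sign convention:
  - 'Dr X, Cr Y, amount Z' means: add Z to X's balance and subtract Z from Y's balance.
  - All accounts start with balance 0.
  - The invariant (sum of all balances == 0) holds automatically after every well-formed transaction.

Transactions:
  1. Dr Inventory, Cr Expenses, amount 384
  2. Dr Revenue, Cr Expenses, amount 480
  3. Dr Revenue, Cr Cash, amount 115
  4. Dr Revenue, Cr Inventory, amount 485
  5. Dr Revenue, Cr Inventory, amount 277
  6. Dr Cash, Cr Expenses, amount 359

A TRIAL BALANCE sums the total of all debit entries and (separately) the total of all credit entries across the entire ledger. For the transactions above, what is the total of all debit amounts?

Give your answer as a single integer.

Answer: 2100

Derivation:
Txn 1: debit+=384
Txn 2: debit+=480
Txn 3: debit+=115
Txn 4: debit+=485
Txn 5: debit+=277
Txn 6: debit+=359
Total debits = 2100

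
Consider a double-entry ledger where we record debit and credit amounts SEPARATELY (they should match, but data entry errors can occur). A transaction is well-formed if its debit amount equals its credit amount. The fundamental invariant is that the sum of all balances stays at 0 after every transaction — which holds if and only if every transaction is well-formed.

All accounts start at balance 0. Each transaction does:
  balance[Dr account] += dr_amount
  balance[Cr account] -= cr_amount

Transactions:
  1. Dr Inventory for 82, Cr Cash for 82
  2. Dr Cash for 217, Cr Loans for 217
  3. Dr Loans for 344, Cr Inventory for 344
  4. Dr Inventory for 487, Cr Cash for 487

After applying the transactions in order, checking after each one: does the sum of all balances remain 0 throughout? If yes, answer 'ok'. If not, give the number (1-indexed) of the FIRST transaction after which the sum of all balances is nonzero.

Answer: ok

Derivation:
After txn 1: dr=82 cr=82 sum_balances=0
After txn 2: dr=217 cr=217 sum_balances=0
After txn 3: dr=344 cr=344 sum_balances=0
After txn 4: dr=487 cr=487 sum_balances=0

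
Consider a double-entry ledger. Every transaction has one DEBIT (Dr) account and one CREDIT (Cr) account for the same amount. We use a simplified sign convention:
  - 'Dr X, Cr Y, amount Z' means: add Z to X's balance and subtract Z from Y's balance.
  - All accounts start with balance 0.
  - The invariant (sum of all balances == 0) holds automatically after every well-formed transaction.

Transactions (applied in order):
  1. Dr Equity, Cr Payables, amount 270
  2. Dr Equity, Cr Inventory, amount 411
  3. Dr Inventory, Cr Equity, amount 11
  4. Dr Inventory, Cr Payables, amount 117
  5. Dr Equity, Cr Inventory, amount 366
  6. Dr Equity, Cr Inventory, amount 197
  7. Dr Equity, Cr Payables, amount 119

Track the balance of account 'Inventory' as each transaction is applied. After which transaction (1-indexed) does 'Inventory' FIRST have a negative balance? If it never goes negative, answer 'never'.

After txn 1: Inventory=0
After txn 2: Inventory=-411

Answer: 2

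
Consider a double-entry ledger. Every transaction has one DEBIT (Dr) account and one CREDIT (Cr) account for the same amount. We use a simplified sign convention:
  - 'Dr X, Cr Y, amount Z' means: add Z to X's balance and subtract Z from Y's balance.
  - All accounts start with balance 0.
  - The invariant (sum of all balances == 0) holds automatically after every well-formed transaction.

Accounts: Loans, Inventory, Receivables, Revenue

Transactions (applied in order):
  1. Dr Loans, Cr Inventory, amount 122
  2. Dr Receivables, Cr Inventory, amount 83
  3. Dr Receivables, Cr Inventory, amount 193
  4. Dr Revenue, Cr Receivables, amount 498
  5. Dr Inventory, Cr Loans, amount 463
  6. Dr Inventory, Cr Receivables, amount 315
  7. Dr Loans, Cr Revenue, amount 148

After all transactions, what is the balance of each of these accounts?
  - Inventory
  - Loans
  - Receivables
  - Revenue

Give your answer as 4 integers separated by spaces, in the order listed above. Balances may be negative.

Answer: 380 -193 -537 350

Derivation:
After txn 1 (Dr Loans, Cr Inventory, amount 122): Inventory=-122 Loans=122
After txn 2 (Dr Receivables, Cr Inventory, amount 83): Inventory=-205 Loans=122 Receivables=83
After txn 3 (Dr Receivables, Cr Inventory, amount 193): Inventory=-398 Loans=122 Receivables=276
After txn 4 (Dr Revenue, Cr Receivables, amount 498): Inventory=-398 Loans=122 Receivables=-222 Revenue=498
After txn 5 (Dr Inventory, Cr Loans, amount 463): Inventory=65 Loans=-341 Receivables=-222 Revenue=498
After txn 6 (Dr Inventory, Cr Receivables, amount 315): Inventory=380 Loans=-341 Receivables=-537 Revenue=498
After txn 7 (Dr Loans, Cr Revenue, amount 148): Inventory=380 Loans=-193 Receivables=-537 Revenue=350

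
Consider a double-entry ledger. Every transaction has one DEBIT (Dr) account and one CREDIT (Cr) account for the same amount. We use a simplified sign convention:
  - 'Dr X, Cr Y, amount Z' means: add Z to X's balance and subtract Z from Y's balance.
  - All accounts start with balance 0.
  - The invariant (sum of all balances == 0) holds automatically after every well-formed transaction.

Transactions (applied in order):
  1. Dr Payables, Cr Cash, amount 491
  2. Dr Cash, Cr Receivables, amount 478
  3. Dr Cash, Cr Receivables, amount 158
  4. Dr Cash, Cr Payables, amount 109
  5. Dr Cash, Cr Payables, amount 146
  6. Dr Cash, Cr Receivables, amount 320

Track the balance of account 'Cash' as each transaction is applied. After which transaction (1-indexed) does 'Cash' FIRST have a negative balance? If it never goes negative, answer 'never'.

After txn 1: Cash=-491

Answer: 1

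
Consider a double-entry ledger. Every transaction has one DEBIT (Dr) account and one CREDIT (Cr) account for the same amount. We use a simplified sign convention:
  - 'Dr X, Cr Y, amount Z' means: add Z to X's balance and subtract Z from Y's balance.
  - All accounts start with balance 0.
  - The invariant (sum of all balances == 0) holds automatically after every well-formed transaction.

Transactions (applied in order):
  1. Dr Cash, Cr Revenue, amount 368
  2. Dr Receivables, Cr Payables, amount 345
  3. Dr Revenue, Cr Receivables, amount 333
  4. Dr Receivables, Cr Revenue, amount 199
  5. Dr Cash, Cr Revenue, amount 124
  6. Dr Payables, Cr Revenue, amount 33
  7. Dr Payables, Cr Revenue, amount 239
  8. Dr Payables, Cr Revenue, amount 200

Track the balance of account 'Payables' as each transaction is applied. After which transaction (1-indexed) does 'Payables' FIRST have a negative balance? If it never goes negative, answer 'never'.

After txn 1: Payables=0
After txn 2: Payables=-345

Answer: 2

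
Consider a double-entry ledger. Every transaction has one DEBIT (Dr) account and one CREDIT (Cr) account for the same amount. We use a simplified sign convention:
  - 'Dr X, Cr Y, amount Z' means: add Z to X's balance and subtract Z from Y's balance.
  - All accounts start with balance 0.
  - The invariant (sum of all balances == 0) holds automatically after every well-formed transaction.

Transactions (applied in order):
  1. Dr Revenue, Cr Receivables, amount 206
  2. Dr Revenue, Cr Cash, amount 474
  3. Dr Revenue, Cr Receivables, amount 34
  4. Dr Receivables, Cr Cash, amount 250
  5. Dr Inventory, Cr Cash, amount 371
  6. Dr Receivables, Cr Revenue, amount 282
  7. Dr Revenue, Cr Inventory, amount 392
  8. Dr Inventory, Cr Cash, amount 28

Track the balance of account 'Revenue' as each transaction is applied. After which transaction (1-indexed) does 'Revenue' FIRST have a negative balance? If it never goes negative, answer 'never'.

Answer: never

Derivation:
After txn 1: Revenue=206
After txn 2: Revenue=680
After txn 3: Revenue=714
After txn 4: Revenue=714
After txn 5: Revenue=714
After txn 6: Revenue=432
After txn 7: Revenue=824
After txn 8: Revenue=824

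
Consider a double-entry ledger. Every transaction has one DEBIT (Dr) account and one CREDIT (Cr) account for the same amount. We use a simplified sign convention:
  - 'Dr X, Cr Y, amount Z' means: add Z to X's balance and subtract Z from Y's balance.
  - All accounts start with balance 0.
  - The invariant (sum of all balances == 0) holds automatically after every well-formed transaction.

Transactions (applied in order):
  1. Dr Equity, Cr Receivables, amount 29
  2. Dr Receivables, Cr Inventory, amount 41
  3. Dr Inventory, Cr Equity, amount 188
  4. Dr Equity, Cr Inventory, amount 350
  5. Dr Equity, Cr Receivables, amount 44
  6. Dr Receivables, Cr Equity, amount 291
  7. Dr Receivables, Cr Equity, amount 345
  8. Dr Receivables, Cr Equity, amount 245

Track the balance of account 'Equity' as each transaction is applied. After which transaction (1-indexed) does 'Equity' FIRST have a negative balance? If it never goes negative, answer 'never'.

After txn 1: Equity=29
After txn 2: Equity=29
After txn 3: Equity=-159

Answer: 3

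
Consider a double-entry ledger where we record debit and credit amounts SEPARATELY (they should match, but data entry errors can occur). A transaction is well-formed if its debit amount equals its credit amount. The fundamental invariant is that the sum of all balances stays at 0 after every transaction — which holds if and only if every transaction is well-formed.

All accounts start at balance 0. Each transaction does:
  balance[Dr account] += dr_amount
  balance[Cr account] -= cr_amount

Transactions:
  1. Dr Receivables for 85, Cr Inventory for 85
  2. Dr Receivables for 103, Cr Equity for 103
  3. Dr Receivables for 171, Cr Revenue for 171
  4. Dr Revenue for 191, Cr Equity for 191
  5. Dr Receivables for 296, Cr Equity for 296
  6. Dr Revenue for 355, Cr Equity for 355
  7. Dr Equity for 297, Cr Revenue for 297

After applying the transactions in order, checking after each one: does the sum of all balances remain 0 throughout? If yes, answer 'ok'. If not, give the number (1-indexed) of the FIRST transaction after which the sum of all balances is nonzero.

After txn 1: dr=85 cr=85 sum_balances=0
After txn 2: dr=103 cr=103 sum_balances=0
After txn 3: dr=171 cr=171 sum_balances=0
After txn 4: dr=191 cr=191 sum_balances=0
After txn 5: dr=296 cr=296 sum_balances=0
After txn 6: dr=355 cr=355 sum_balances=0
After txn 7: dr=297 cr=297 sum_balances=0

Answer: ok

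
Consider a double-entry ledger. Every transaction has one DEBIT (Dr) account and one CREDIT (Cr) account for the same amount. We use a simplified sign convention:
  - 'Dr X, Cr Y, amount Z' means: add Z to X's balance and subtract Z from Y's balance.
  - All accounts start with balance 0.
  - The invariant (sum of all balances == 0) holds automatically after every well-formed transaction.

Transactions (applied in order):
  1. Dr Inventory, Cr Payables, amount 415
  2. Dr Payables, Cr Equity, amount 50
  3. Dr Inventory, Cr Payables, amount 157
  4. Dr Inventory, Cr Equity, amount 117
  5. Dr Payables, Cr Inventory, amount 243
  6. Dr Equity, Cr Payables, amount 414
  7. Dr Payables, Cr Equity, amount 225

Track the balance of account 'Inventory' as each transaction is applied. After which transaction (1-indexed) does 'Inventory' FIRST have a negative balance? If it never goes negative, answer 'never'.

After txn 1: Inventory=415
After txn 2: Inventory=415
After txn 3: Inventory=572
After txn 4: Inventory=689
After txn 5: Inventory=446
After txn 6: Inventory=446
After txn 7: Inventory=446

Answer: never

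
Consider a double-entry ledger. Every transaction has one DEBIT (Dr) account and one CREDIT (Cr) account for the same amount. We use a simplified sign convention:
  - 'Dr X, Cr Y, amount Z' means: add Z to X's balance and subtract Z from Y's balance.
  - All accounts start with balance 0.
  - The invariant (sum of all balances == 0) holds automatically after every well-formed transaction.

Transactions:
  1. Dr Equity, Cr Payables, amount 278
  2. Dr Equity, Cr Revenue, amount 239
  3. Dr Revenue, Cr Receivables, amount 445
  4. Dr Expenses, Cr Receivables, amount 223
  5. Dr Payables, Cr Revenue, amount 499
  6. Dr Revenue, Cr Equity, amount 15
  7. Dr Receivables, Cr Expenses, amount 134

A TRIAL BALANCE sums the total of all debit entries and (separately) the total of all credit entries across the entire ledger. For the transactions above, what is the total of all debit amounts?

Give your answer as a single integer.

Txn 1: debit+=278
Txn 2: debit+=239
Txn 3: debit+=445
Txn 4: debit+=223
Txn 5: debit+=499
Txn 6: debit+=15
Txn 7: debit+=134
Total debits = 1833

Answer: 1833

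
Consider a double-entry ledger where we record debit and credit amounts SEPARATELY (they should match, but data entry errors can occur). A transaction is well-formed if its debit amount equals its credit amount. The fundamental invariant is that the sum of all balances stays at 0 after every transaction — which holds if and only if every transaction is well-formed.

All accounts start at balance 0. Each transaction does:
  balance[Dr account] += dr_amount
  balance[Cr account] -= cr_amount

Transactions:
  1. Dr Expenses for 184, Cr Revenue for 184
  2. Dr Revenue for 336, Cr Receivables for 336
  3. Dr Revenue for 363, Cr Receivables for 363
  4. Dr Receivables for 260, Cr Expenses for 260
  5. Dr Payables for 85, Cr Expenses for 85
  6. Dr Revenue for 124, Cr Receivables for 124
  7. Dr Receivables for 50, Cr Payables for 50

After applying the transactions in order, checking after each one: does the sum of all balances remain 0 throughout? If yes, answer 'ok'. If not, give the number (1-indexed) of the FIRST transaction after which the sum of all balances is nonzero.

After txn 1: dr=184 cr=184 sum_balances=0
After txn 2: dr=336 cr=336 sum_balances=0
After txn 3: dr=363 cr=363 sum_balances=0
After txn 4: dr=260 cr=260 sum_balances=0
After txn 5: dr=85 cr=85 sum_balances=0
After txn 6: dr=124 cr=124 sum_balances=0
After txn 7: dr=50 cr=50 sum_balances=0

Answer: ok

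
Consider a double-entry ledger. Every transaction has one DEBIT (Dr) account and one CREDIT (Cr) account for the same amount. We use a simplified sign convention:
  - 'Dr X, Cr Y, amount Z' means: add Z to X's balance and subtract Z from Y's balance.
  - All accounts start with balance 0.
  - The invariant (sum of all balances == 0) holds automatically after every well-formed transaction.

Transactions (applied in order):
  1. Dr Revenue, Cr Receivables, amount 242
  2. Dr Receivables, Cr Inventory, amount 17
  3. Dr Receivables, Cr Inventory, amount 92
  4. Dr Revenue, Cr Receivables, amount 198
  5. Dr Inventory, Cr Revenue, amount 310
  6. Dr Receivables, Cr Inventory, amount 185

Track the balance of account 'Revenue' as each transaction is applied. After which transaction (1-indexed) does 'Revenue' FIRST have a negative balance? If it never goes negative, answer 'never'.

After txn 1: Revenue=242
After txn 2: Revenue=242
After txn 3: Revenue=242
After txn 4: Revenue=440
After txn 5: Revenue=130
After txn 6: Revenue=130

Answer: never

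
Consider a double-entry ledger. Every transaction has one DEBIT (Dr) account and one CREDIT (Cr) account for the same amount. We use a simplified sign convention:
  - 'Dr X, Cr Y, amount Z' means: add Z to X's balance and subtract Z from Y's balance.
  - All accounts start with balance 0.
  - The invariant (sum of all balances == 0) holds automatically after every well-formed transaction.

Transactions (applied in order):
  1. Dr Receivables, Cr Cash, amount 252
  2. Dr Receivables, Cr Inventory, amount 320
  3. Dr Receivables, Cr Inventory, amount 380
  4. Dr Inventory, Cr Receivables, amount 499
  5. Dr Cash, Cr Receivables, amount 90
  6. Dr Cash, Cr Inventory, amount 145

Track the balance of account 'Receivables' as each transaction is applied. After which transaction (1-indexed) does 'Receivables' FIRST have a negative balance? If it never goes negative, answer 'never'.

After txn 1: Receivables=252
After txn 2: Receivables=572
After txn 3: Receivables=952
After txn 4: Receivables=453
After txn 5: Receivables=363
After txn 6: Receivables=363

Answer: never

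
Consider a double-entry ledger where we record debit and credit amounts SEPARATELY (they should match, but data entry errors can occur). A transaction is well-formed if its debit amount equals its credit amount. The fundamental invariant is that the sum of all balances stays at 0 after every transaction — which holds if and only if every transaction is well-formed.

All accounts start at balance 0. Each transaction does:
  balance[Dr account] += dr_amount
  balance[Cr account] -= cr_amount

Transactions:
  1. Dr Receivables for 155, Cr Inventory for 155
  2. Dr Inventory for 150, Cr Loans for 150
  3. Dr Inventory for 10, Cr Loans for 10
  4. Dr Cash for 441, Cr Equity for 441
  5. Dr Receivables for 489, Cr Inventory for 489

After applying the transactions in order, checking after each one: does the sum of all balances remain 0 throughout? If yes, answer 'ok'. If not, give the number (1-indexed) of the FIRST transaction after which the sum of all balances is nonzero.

After txn 1: dr=155 cr=155 sum_balances=0
After txn 2: dr=150 cr=150 sum_balances=0
After txn 3: dr=10 cr=10 sum_balances=0
After txn 4: dr=441 cr=441 sum_balances=0
After txn 5: dr=489 cr=489 sum_balances=0

Answer: ok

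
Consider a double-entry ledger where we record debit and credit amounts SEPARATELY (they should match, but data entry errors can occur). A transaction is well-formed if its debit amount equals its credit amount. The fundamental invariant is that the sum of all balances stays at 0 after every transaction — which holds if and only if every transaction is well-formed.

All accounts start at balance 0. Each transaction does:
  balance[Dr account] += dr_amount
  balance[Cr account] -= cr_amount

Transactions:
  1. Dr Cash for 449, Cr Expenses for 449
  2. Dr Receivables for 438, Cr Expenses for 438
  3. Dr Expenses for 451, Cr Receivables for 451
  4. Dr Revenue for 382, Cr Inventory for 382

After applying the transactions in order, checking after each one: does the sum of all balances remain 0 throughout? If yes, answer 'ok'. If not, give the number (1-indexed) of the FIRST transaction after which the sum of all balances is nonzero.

After txn 1: dr=449 cr=449 sum_balances=0
After txn 2: dr=438 cr=438 sum_balances=0
After txn 3: dr=451 cr=451 sum_balances=0
After txn 4: dr=382 cr=382 sum_balances=0

Answer: ok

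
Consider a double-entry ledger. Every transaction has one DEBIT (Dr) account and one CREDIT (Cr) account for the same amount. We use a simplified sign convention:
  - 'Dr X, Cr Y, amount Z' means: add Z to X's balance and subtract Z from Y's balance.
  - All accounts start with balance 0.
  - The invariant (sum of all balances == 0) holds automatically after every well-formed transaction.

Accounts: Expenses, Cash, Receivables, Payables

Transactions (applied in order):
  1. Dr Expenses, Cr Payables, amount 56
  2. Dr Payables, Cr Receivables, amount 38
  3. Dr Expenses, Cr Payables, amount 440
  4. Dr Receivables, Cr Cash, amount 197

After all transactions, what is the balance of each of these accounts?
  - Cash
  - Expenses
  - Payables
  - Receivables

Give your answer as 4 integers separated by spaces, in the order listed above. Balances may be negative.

After txn 1 (Dr Expenses, Cr Payables, amount 56): Expenses=56 Payables=-56
After txn 2 (Dr Payables, Cr Receivables, amount 38): Expenses=56 Payables=-18 Receivables=-38
After txn 3 (Dr Expenses, Cr Payables, amount 440): Expenses=496 Payables=-458 Receivables=-38
After txn 4 (Dr Receivables, Cr Cash, amount 197): Cash=-197 Expenses=496 Payables=-458 Receivables=159

Answer: -197 496 -458 159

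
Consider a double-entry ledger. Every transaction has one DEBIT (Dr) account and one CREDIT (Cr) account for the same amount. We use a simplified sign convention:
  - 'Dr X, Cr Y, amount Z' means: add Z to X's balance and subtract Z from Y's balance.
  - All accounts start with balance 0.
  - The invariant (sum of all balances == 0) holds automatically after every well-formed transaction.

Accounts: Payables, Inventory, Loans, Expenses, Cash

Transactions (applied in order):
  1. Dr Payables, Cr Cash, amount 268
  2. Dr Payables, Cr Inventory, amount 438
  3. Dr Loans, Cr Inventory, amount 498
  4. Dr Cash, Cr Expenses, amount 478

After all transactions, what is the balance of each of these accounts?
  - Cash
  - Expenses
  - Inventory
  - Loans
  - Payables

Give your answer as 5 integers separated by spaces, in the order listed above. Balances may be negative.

After txn 1 (Dr Payables, Cr Cash, amount 268): Cash=-268 Payables=268
After txn 2 (Dr Payables, Cr Inventory, amount 438): Cash=-268 Inventory=-438 Payables=706
After txn 3 (Dr Loans, Cr Inventory, amount 498): Cash=-268 Inventory=-936 Loans=498 Payables=706
After txn 4 (Dr Cash, Cr Expenses, amount 478): Cash=210 Expenses=-478 Inventory=-936 Loans=498 Payables=706

Answer: 210 -478 -936 498 706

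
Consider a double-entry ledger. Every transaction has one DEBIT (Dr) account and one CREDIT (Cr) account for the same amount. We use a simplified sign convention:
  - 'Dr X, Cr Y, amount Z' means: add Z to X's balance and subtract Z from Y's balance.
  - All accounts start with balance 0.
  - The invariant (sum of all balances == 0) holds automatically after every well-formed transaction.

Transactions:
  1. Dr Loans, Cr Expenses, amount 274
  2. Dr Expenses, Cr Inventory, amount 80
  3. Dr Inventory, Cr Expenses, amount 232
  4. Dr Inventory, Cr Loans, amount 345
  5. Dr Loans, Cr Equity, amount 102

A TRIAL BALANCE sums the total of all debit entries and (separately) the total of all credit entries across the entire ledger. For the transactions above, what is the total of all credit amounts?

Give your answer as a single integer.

Txn 1: credit+=274
Txn 2: credit+=80
Txn 3: credit+=232
Txn 4: credit+=345
Txn 5: credit+=102
Total credits = 1033

Answer: 1033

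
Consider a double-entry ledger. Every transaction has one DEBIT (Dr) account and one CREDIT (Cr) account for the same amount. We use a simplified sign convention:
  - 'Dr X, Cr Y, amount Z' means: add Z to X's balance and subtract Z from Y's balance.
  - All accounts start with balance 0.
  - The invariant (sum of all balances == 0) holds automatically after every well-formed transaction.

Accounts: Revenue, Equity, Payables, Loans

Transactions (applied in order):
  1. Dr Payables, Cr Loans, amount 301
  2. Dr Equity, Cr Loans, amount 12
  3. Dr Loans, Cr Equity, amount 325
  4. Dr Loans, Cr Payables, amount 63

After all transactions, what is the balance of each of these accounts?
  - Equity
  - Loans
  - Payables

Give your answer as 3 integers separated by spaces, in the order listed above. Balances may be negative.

Answer: -313 75 238

Derivation:
After txn 1 (Dr Payables, Cr Loans, amount 301): Loans=-301 Payables=301
After txn 2 (Dr Equity, Cr Loans, amount 12): Equity=12 Loans=-313 Payables=301
After txn 3 (Dr Loans, Cr Equity, amount 325): Equity=-313 Loans=12 Payables=301
After txn 4 (Dr Loans, Cr Payables, amount 63): Equity=-313 Loans=75 Payables=238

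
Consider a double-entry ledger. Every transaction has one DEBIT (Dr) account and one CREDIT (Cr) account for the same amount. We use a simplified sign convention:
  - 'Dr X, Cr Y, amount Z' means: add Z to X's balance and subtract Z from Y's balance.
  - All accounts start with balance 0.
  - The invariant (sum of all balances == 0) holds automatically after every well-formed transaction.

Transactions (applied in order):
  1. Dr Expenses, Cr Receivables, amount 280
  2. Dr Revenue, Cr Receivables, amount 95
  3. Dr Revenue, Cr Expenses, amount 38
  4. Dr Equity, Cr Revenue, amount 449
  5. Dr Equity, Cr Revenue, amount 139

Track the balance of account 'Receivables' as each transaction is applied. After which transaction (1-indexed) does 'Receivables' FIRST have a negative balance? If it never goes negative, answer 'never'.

Answer: 1

Derivation:
After txn 1: Receivables=-280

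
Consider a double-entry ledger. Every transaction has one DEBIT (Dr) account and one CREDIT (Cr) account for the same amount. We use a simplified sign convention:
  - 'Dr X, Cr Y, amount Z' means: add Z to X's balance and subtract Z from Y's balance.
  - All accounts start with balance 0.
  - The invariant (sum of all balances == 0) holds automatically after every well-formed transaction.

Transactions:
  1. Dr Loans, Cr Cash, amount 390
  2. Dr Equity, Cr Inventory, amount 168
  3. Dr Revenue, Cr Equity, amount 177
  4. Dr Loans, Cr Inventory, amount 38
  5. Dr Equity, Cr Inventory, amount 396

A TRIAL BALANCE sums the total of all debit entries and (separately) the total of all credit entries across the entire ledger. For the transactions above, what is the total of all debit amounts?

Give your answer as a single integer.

Txn 1: debit+=390
Txn 2: debit+=168
Txn 3: debit+=177
Txn 4: debit+=38
Txn 5: debit+=396
Total debits = 1169

Answer: 1169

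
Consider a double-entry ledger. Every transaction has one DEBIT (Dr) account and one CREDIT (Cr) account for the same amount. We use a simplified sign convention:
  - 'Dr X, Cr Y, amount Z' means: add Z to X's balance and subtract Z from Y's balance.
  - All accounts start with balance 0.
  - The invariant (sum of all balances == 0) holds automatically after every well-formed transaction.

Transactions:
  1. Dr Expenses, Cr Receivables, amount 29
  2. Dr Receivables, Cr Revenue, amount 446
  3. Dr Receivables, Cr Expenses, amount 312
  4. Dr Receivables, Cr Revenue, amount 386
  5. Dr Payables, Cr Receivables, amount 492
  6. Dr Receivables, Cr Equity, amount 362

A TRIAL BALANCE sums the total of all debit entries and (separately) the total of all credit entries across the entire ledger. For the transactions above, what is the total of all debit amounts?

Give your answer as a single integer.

Txn 1: debit+=29
Txn 2: debit+=446
Txn 3: debit+=312
Txn 4: debit+=386
Txn 5: debit+=492
Txn 6: debit+=362
Total debits = 2027

Answer: 2027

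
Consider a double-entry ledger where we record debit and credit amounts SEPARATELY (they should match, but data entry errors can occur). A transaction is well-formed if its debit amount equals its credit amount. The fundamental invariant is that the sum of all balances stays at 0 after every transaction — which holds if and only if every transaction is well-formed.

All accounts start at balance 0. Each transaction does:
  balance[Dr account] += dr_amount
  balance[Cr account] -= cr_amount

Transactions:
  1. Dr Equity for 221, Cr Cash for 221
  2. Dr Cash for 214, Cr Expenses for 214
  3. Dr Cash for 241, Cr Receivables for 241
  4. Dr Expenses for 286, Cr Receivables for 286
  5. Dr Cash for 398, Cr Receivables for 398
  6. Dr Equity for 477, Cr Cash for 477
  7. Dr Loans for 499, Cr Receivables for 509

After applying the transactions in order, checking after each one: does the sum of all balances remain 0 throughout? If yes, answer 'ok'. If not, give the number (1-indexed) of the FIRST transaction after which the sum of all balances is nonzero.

Answer: 7

Derivation:
After txn 1: dr=221 cr=221 sum_balances=0
After txn 2: dr=214 cr=214 sum_balances=0
After txn 3: dr=241 cr=241 sum_balances=0
After txn 4: dr=286 cr=286 sum_balances=0
After txn 5: dr=398 cr=398 sum_balances=0
After txn 6: dr=477 cr=477 sum_balances=0
After txn 7: dr=499 cr=509 sum_balances=-10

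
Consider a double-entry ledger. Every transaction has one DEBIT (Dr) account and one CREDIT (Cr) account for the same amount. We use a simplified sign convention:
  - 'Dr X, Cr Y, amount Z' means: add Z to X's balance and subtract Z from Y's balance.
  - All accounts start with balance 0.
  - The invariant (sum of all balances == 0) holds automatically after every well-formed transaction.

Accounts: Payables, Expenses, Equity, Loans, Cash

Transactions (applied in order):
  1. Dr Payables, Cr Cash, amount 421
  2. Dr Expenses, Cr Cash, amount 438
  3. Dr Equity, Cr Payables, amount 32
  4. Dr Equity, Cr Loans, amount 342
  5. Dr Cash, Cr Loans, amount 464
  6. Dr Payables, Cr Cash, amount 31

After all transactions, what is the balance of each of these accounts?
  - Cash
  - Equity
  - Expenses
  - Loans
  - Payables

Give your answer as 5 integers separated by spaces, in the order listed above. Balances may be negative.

After txn 1 (Dr Payables, Cr Cash, amount 421): Cash=-421 Payables=421
After txn 2 (Dr Expenses, Cr Cash, amount 438): Cash=-859 Expenses=438 Payables=421
After txn 3 (Dr Equity, Cr Payables, amount 32): Cash=-859 Equity=32 Expenses=438 Payables=389
After txn 4 (Dr Equity, Cr Loans, amount 342): Cash=-859 Equity=374 Expenses=438 Loans=-342 Payables=389
After txn 5 (Dr Cash, Cr Loans, amount 464): Cash=-395 Equity=374 Expenses=438 Loans=-806 Payables=389
After txn 6 (Dr Payables, Cr Cash, amount 31): Cash=-426 Equity=374 Expenses=438 Loans=-806 Payables=420

Answer: -426 374 438 -806 420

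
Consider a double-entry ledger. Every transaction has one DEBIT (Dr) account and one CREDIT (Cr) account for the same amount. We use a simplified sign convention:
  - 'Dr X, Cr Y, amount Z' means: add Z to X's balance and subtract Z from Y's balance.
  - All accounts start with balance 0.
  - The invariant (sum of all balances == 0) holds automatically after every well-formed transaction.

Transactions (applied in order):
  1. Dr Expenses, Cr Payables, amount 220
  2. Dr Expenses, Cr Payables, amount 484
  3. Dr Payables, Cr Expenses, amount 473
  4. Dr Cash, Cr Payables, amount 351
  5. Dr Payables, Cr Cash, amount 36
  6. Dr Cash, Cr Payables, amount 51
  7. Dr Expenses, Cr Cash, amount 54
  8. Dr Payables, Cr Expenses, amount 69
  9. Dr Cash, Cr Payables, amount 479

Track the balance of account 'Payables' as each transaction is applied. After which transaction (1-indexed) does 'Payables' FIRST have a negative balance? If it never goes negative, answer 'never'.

After txn 1: Payables=-220

Answer: 1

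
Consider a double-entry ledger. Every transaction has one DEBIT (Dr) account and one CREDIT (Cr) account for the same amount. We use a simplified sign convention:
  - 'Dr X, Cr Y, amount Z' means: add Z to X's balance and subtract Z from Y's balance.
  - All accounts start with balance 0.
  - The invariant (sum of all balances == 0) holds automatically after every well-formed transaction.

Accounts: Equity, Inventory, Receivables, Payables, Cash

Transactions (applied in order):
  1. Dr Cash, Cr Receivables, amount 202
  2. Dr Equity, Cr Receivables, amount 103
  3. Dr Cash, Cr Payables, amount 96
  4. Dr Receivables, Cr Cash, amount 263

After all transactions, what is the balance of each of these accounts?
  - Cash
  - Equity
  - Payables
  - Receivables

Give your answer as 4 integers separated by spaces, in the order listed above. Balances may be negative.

After txn 1 (Dr Cash, Cr Receivables, amount 202): Cash=202 Receivables=-202
After txn 2 (Dr Equity, Cr Receivables, amount 103): Cash=202 Equity=103 Receivables=-305
After txn 3 (Dr Cash, Cr Payables, amount 96): Cash=298 Equity=103 Payables=-96 Receivables=-305
After txn 4 (Dr Receivables, Cr Cash, amount 263): Cash=35 Equity=103 Payables=-96 Receivables=-42

Answer: 35 103 -96 -42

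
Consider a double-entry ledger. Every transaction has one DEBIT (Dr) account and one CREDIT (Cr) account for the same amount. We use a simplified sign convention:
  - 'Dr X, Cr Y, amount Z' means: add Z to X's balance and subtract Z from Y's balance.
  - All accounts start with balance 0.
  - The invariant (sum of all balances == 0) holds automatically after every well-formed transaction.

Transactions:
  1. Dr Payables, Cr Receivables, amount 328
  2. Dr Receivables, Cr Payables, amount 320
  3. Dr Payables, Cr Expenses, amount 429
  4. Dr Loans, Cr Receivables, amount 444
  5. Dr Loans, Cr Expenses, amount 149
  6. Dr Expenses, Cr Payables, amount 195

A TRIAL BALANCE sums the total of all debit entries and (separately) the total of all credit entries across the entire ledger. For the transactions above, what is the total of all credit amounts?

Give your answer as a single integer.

Answer: 1865

Derivation:
Txn 1: credit+=328
Txn 2: credit+=320
Txn 3: credit+=429
Txn 4: credit+=444
Txn 5: credit+=149
Txn 6: credit+=195
Total credits = 1865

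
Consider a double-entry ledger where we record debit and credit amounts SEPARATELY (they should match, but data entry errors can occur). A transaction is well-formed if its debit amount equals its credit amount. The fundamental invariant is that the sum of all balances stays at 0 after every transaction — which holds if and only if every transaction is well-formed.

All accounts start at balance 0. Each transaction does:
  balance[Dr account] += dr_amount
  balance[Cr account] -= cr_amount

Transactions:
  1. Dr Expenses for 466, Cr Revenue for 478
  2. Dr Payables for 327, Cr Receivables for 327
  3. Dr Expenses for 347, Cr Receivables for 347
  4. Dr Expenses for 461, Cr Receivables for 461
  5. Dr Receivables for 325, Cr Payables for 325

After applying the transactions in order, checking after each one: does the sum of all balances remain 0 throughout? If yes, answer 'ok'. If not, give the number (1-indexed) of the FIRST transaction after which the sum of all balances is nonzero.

Answer: 1

Derivation:
After txn 1: dr=466 cr=478 sum_balances=-12
After txn 2: dr=327 cr=327 sum_balances=-12
After txn 3: dr=347 cr=347 sum_balances=-12
After txn 4: dr=461 cr=461 sum_balances=-12
After txn 5: dr=325 cr=325 sum_balances=-12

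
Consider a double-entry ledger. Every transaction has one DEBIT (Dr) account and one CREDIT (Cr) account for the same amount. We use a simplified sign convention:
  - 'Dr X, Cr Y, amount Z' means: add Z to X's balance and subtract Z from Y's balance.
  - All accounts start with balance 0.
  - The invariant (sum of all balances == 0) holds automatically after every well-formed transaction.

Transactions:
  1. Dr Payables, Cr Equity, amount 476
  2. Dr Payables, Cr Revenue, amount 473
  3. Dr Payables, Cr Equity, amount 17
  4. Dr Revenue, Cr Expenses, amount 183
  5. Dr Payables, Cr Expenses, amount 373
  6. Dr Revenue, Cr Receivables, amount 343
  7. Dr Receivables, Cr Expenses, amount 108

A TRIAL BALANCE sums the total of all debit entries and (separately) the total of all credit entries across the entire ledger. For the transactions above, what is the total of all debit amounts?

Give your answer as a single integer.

Txn 1: debit+=476
Txn 2: debit+=473
Txn 3: debit+=17
Txn 4: debit+=183
Txn 5: debit+=373
Txn 6: debit+=343
Txn 7: debit+=108
Total debits = 1973

Answer: 1973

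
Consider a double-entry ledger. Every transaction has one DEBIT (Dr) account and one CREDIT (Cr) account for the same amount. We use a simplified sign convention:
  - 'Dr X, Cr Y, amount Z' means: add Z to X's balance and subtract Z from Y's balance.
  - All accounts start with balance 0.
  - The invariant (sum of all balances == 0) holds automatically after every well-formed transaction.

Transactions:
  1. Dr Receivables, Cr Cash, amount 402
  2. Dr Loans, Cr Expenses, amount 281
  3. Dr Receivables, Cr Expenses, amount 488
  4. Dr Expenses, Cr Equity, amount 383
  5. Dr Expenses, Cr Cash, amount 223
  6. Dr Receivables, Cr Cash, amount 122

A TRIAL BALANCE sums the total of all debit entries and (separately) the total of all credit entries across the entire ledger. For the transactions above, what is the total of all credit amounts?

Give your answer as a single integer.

Txn 1: credit+=402
Txn 2: credit+=281
Txn 3: credit+=488
Txn 4: credit+=383
Txn 5: credit+=223
Txn 6: credit+=122
Total credits = 1899

Answer: 1899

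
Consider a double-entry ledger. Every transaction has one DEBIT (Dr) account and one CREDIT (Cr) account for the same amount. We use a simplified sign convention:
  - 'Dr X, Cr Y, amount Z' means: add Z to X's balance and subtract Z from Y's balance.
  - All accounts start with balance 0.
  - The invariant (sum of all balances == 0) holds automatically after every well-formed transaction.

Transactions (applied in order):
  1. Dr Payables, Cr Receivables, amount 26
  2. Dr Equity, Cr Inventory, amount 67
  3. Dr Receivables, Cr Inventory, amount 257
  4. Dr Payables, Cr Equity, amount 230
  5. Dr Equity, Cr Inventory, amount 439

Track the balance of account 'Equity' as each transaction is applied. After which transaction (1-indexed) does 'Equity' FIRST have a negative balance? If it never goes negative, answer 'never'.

After txn 1: Equity=0
After txn 2: Equity=67
After txn 3: Equity=67
After txn 4: Equity=-163

Answer: 4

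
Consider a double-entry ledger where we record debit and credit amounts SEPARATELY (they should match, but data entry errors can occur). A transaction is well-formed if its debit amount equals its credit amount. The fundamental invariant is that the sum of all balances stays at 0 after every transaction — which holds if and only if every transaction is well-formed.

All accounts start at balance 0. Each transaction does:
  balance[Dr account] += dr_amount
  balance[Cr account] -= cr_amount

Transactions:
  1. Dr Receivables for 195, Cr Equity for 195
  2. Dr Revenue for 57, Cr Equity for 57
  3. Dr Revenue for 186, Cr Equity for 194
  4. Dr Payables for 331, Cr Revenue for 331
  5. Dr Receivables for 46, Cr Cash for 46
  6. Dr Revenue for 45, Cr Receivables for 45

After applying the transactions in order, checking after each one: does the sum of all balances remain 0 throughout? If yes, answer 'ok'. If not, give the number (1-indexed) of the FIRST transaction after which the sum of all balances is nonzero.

After txn 1: dr=195 cr=195 sum_balances=0
After txn 2: dr=57 cr=57 sum_balances=0
After txn 3: dr=186 cr=194 sum_balances=-8
After txn 4: dr=331 cr=331 sum_balances=-8
After txn 5: dr=46 cr=46 sum_balances=-8
After txn 6: dr=45 cr=45 sum_balances=-8

Answer: 3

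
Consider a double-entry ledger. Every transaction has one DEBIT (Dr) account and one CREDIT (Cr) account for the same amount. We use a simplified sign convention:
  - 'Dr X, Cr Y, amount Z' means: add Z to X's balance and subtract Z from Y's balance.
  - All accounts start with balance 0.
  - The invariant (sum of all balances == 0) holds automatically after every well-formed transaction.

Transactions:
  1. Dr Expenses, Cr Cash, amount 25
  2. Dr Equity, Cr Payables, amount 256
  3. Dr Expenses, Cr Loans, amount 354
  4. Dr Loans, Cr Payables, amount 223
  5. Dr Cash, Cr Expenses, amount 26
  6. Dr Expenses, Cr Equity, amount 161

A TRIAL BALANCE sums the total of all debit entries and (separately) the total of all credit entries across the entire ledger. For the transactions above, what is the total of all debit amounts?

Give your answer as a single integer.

Txn 1: debit+=25
Txn 2: debit+=256
Txn 3: debit+=354
Txn 4: debit+=223
Txn 5: debit+=26
Txn 6: debit+=161
Total debits = 1045

Answer: 1045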